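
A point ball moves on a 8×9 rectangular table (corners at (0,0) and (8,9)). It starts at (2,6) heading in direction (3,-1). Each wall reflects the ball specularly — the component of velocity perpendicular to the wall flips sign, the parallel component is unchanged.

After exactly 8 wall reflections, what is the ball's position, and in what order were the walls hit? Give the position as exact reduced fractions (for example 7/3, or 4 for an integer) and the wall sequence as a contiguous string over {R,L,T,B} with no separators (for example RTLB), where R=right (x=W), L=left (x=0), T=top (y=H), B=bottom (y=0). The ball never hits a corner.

1. t=2 → R at (8,4); v=(-3,-1)
2. t=8/3 → L at (0,4/3); v=(3,-1)
3. t=4/3 → B at (4,0); v=(3,1)
4. t=4/3 → R at (8,4/3); v=(-3,1)
5. t=8/3 → L at (0,4); v=(3,1)
6. t=8/3 → R at (8,20/3); v=(-3,1)
7. t=7/3 → T at (1,9); v=(-3,-1)
8. t=1/3 → L at (0,26/3); v=(3,-1)

Final position: (0,26/3)
Wall sequence: RLBRLRTL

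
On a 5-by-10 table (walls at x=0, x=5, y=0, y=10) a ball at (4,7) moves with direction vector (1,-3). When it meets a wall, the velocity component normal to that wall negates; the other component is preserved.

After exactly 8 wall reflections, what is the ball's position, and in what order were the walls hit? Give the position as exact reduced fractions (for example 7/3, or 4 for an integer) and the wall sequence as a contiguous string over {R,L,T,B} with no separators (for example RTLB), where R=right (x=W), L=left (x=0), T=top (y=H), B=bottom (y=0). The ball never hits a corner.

Final position: (1/3,0)
Wall sequence: RBTLBRTB

1. t=1 → R at (5,4); v=(-1,-3)
2. t=4/3 → B at (11/3,0); v=(-1,3)
3. t=10/3 → T at (1/3,10); v=(-1,-3)
4. t=1/3 → L at (0,9); v=(1,-3)
5. t=3 → B at (3,0); v=(1,3)
6. t=2 → R at (5,6); v=(-1,3)
7. t=4/3 → T at (11/3,10); v=(-1,-3)
8. t=10/3 → B at (1/3,0); v=(-1,3)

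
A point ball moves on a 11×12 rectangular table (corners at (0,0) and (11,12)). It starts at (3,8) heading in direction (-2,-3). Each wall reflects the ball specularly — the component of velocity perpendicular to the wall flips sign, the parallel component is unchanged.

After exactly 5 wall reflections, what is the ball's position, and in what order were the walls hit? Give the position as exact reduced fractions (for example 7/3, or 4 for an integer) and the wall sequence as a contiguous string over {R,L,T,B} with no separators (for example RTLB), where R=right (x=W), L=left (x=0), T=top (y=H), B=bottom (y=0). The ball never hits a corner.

Final position: (11/3,0)
Wall sequence: LBTRB

1. t=3/2 → L at (0,7/2); v=(2,-3)
2. t=7/6 → B at (7/3,0); v=(2,3)
3. t=4 → T at (31/3,12); v=(2,-3)
4. t=1/3 → R at (11,11); v=(-2,-3)
5. t=11/3 → B at (11/3,0); v=(-2,3)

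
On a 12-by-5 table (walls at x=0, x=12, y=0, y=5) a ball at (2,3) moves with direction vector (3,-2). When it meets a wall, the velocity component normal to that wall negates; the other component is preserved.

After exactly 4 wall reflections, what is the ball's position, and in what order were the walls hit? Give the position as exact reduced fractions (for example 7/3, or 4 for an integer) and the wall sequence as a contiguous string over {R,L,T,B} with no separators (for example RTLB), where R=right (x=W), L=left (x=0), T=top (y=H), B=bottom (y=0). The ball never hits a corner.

Final position: (5/2,0)
Wall sequence: BRTB

1. t=3/2 → B at (13/2,0); v=(3,2)
2. t=11/6 → R at (12,11/3); v=(-3,2)
3. t=2/3 → T at (10,5); v=(-3,-2)
4. t=5/2 → B at (5/2,0); v=(-3,2)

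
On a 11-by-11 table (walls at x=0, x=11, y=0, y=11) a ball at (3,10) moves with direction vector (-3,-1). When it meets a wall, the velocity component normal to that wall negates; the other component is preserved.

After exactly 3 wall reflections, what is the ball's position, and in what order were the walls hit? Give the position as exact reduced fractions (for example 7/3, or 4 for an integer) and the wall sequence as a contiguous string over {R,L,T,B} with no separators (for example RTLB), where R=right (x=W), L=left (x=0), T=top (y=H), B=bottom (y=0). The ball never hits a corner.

1. t=1 → L at (0,9); v=(3,-1)
2. t=11/3 → R at (11,16/3); v=(-3,-1)
3. t=11/3 → L at (0,5/3); v=(3,-1)

Final position: (0,5/3)
Wall sequence: LRL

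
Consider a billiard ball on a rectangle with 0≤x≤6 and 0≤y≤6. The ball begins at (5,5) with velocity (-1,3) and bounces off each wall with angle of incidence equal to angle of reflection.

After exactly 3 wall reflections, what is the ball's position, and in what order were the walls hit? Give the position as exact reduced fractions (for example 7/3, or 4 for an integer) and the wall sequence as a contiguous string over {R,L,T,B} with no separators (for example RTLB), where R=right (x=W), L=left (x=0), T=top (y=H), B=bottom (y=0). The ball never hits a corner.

Final position: (2/3,6)
Wall sequence: TBT

1. t=1/3 → T at (14/3,6); v=(-1,-3)
2. t=2 → B at (8/3,0); v=(-1,3)
3. t=2 → T at (2/3,6); v=(-1,-3)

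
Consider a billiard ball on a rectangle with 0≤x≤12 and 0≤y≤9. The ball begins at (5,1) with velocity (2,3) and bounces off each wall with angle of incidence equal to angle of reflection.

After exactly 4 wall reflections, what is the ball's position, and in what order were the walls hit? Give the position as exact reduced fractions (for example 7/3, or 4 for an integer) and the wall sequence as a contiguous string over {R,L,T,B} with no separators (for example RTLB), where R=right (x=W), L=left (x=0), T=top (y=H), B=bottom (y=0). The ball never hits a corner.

Final position: (5/3,9)
Wall sequence: TRBT

1. t=8/3 → T at (31/3,9); v=(2,-3)
2. t=5/6 → R at (12,13/2); v=(-2,-3)
3. t=13/6 → B at (23/3,0); v=(-2,3)
4. t=3 → T at (5/3,9); v=(-2,-3)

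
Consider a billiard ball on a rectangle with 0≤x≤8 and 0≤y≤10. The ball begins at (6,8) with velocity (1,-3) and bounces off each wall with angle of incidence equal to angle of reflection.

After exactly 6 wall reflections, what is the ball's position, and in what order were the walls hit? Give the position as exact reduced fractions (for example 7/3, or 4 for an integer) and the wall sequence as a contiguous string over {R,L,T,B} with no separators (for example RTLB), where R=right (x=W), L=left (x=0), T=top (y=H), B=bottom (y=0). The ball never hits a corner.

Final position: (8/3,10)
Wall sequence: RBTBLT

1. t=2 → R at (8,2); v=(-1,-3)
2. t=2/3 → B at (22/3,0); v=(-1,3)
3. t=10/3 → T at (4,10); v=(-1,-3)
4. t=10/3 → B at (2/3,0); v=(-1,3)
5. t=2/3 → L at (0,2); v=(1,3)
6. t=8/3 → T at (8/3,10); v=(1,-3)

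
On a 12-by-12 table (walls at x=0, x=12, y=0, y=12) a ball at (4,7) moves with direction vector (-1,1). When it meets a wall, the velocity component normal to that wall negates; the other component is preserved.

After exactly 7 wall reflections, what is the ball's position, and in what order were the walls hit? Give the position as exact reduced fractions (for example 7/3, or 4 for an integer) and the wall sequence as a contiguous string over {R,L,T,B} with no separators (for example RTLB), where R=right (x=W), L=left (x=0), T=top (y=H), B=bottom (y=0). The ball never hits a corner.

1. t=4 → L at (0,11); v=(1,1)
2. t=1 → T at (1,12); v=(1,-1)
3. t=11 → R at (12,1); v=(-1,-1)
4. t=1 → B at (11,0); v=(-1,1)
5. t=11 → L at (0,11); v=(1,1)
6. t=1 → T at (1,12); v=(1,-1)
7. t=11 → R at (12,1); v=(-1,-1)

Final position: (12,1)
Wall sequence: LTRBLTR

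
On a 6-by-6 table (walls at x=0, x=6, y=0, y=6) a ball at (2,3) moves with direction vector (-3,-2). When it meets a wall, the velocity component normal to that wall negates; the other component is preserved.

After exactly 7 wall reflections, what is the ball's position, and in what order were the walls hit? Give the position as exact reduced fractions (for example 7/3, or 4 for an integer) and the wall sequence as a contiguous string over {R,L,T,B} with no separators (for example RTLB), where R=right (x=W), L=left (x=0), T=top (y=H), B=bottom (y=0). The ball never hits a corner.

Final position: (7/2,0)
Wall sequence: LBRTLRB

1. t=2/3 → L at (0,5/3); v=(3,-2)
2. t=5/6 → B at (5/2,0); v=(3,2)
3. t=7/6 → R at (6,7/3); v=(-3,2)
4. t=11/6 → T at (1/2,6); v=(-3,-2)
5. t=1/6 → L at (0,17/3); v=(3,-2)
6. t=2 → R at (6,5/3); v=(-3,-2)
7. t=5/6 → B at (7/2,0); v=(-3,2)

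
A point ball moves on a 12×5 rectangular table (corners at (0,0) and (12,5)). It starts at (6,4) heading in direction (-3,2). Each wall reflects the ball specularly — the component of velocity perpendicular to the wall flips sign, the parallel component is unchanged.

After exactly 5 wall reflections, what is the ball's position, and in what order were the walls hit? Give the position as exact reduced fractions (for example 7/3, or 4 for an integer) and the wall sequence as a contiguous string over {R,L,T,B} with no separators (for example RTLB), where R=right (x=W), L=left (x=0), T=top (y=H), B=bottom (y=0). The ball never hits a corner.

1. t=1/2 → T at (9/2,5); v=(-3,-2)
2. t=3/2 → L at (0,2); v=(3,-2)
3. t=1 → B at (3,0); v=(3,2)
4. t=5/2 → T at (21/2,5); v=(3,-2)
5. t=1/2 → R at (12,4); v=(-3,-2)

Final position: (12,4)
Wall sequence: TLBTR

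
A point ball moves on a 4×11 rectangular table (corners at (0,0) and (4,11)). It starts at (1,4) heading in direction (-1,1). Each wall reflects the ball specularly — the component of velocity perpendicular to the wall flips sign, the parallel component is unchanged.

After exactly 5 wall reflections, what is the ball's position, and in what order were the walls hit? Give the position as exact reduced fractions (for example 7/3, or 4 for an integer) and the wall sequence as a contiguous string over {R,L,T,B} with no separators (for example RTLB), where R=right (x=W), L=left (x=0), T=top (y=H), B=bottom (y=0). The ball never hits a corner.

1. t=1 → L at (0,5); v=(1,1)
2. t=4 → R at (4,9); v=(-1,1)
3. t=2 → T at (2,11); v=(-1,-1)
4. t=2 → L at (0,9); v=(1,-1)
5. t=4 → R at (4,5); v=(-1,-1)

Final position: (4,5)
Wall sequence: LRTLR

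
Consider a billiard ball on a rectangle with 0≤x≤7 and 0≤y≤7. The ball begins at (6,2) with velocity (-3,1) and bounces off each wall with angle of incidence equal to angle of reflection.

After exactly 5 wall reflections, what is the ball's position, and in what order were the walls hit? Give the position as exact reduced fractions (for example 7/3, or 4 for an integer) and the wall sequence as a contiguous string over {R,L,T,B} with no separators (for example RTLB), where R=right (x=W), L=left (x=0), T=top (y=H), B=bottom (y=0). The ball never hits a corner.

Final position: (7,3)
Wall sequence: LRTLR

1. t=2 → L at (0,4); v=(3,1)
2. t=7/3 → R at (7,19/3); v=(-3,1)
3. t=2/3 → T at (5,7); v=(-3,-1)
4. t=5/3 → L at (0,16/3); v=(3,-1)
5. t=7/3 → R at (7,3); v=(-3,-1)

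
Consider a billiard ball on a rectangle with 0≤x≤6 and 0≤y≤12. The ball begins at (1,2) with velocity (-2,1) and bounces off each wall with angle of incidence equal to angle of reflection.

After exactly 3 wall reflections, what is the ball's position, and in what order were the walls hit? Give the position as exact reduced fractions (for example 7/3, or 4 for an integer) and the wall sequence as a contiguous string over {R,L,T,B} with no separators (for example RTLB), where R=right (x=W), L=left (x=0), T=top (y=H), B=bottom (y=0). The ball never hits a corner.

Final position: (0,17/2)
Wall sequence: LRL

1. t=1/2 → L at (0,5/2); v=(2,1)
2. t=3 → R at (6,11/2); v=(-2,1)
3. t=3 → L at (0,17/2); v=(2,1)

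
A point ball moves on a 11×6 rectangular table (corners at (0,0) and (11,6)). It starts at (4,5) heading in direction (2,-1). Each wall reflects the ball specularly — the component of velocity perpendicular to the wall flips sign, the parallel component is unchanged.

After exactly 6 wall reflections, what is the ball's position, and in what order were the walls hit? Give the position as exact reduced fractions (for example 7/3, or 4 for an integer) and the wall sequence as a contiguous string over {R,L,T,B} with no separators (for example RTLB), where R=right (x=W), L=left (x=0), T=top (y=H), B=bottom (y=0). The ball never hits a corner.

1. t=7/2 → R at (11,3/2); v=(-2,-1)
2. t=3/2 → B at (8,0); v=(-2,1)
3. t=4 → L at (0,4); v=(2,1)
4. t=2 → T at (4,6); v=(2,-1)
5. t=7/2 → R at (11,5/2); v=(-2,-1)
6. t=5/2 → B at (6,0); v=(-2,1)

Final position: (6,0)
Wall sequence: RBLTRB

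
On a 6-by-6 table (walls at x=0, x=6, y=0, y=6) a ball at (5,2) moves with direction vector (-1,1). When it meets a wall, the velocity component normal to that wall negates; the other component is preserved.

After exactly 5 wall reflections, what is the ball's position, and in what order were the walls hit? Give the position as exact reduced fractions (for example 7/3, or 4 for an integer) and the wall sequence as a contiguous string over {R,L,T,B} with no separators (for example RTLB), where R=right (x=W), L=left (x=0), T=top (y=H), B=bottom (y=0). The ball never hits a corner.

1. t=4 → T at (1,6); v=(-1,-1)
2. t=1 → L at (0,5); v=(1,-1)
3. t=5 → B at (5,0); v=(1,1)
4. t=1 → R at (6,1); v=(-1,1)
5. t=5 → T at (1,6); v=(-1,-1)

Final position: (1,6)
Wall sequence: TLBRT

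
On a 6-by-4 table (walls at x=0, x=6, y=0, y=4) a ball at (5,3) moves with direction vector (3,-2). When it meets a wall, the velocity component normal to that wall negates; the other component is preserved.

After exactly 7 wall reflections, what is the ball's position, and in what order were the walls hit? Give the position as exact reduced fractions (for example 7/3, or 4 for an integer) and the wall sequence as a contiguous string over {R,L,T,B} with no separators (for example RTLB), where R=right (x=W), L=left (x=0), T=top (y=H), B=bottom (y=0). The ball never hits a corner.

1. t=1/3 → R at (6,7/3); v=(-3,-2)
2. t=7/6 → B at (5/2,0); v=(-3,2)
3. t=5/6 → L at (0,5/3); v=(3,2)
4. t=7/6 → T at (7/2,4); v=(3,-2)
5. t=5/6 → R at (6,7/3); v=(-3,-2)
6. t=7/6 → B at (5/2,0); v=(-3,2)
7. t=5/6 → L at (0,5/3); v=(3,2)

Final position: (0,5/3)
Wall sequence: RBLTRBL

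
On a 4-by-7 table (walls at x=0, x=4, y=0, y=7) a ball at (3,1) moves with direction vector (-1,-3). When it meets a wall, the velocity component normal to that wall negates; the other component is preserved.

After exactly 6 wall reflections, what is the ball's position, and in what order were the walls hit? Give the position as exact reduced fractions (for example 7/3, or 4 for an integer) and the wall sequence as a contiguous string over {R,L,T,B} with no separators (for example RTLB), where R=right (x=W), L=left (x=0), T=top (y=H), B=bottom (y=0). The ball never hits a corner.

1. t=1/3 → B at (8/3,0); v=(-1,3)
2. t=7/3 → T at (1/3,7); v=(-1,-3)
3. t=1/3 → L at (0,6); v=(1,-3)
4. t=2 → B at (2,0); v=(1,3)
5. t=2 → R at (4,6); v=(-1,3)
6. t=1/3 → T at (11/3,7); v=(-1,-3)

Final position: (11/3,7)
Wall sequence: BTLBRT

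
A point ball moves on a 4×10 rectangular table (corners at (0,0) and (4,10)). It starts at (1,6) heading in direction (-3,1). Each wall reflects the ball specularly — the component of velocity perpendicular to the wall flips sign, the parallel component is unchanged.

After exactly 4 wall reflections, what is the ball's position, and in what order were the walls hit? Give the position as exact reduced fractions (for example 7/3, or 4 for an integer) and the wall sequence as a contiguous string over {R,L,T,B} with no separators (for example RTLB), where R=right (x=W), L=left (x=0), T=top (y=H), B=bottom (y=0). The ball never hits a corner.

1. t=1/3 → L at (0,19/3); v=(3,1)
2. t=4/3 → R at (4,23/3); v=(-3,1)
3. t=4/3 → L at (0,9); v=(3,1)
4. t=1 → T at (3,10); v=(3,-1)

Final position: (3,10)
Wall sequence: LRLT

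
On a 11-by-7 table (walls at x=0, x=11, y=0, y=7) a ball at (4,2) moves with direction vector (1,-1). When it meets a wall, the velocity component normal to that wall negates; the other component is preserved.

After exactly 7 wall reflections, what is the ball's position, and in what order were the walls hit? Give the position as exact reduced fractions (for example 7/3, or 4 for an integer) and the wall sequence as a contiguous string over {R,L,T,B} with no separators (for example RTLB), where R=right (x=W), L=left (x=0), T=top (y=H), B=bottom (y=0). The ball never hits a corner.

Final position: (11,1)
Wall sequence: BRTBLTR

1. t=2 → B at (6,0); v=(1,1)
2. t=5 → R at (11,5); v=(-1,1)
3. t=2 → T at (9,7); v=(-1,-1)
4. t=7 → B at (2,0); v=(-1,1)
5. t=2 → L at (0,2); v=(1,1)
6. t=5 → T at (5,7); v=(1,-1)
7. t=6 → R at (11,1); v=(-1,-1)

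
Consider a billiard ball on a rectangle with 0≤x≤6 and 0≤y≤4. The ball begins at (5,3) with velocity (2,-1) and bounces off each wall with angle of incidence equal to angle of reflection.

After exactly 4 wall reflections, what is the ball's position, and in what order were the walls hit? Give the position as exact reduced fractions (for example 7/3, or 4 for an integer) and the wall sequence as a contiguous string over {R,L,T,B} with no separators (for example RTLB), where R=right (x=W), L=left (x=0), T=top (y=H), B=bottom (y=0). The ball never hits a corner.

1. t=1/2 → R at (6,5/2); v=(-2,-1)
2. t=5/2 → B at (1,0); v=(-2,1)
3. t=1/2 → L at (0,1/2); v=(2,1)
4. t=3 → R at (6,7/2); v=(-2,1)

Final position: (6,7/2)
Wall sequence: RBLR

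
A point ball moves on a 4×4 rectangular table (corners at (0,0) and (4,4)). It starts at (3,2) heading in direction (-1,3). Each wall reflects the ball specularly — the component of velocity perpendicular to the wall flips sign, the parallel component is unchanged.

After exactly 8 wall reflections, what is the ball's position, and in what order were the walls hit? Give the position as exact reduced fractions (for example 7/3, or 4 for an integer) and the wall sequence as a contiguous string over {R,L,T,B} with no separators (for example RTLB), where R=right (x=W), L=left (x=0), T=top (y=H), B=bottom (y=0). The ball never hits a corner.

Final position: (11/3,0)
Wall sequence: TBLTBTRB

1. t=2/3 → T at (7/3,4); v=(-1,-3)
2. t=4/3 → B at (1,0); v=(-1,3)
3. t=1 → L at (0,3); v=(1,3)
4. t=1/3 → T at (1/3,4); v=(1,-3)
5. t=4/3 → B at (5/3,0); v=(1,3)
6. t=4/3 → T at (3,4); v=(1,-3)
7. t=1 → R at (4,1); v=(-1,-3)
8. t=1/3 → B at (11/3,0); v=(-1,3)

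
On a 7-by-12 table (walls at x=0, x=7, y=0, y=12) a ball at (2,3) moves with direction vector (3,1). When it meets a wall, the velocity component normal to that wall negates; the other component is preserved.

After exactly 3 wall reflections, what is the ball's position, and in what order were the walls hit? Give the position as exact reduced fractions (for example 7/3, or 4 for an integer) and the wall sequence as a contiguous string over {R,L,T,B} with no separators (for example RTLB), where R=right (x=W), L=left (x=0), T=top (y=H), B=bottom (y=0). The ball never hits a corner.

1. t=5/3 → R at (7,14/3); v=(-3,1)
2. t=7/3 → L at (0,7); v=(3,1)
3. t=7/3 → R at (7,28/3); v=(-3,1)

Final position: (7,28/3)
Wall sequence: RLR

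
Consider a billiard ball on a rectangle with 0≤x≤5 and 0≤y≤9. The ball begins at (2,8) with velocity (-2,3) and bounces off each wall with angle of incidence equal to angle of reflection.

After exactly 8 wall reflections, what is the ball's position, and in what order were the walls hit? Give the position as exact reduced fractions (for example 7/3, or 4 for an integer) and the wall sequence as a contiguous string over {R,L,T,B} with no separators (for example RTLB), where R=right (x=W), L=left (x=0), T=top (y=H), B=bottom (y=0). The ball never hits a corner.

1. t=1/3 → T at (4/3,9); v=(-2,-3)
2. t=2/3 → L at (0,7); v=(2,-3)
3. t=7/3 → B at (14/3,0); v=(2,3)
4. t=1/6 → R at (5,1/2); v=(-2,3)
5. t=5/2 → L at (0,8); v=(2,3)
6. t=1/3 → T at (2/3,9); v=(2,-3)
7. t=13/6 → R at (5,5/2); v=(-2,-3)
8. t=5/6 → B at (10/3,0); v=(-2,3)

Final position: (10/3,0)
Wall sequence: TLBRLTRB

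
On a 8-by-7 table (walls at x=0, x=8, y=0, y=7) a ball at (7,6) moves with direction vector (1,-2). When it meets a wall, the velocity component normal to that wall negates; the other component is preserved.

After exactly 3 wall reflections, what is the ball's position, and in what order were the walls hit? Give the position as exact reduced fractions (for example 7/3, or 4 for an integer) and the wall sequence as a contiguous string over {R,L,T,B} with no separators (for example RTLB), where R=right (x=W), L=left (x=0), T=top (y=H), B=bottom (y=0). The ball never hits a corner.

1. t=1 → R at (8,4); v=(-1,-2)
2. t=2 → B at (6,0); v=(-1,2)
3. t=7/2 → T at (5/2,7); v=(-1,-2)

Final position: (5/2,7)
Wall sequence: RBT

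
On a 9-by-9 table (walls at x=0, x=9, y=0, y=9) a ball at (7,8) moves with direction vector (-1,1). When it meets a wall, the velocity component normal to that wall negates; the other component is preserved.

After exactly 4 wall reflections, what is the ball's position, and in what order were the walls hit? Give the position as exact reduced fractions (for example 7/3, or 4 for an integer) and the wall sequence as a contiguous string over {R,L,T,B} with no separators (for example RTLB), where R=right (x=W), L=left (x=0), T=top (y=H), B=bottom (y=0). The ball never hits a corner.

Final position: (9,6)
Wall sequence: TLBR

1. t=1 → T at (6,9); v=(-1,-1)
2. t=6 → L at (0,3); v=(1,-1)
3. t=3 → B at (3,0); v=(1,1)
4. t=6 → R at (9,6); v=(-1,1)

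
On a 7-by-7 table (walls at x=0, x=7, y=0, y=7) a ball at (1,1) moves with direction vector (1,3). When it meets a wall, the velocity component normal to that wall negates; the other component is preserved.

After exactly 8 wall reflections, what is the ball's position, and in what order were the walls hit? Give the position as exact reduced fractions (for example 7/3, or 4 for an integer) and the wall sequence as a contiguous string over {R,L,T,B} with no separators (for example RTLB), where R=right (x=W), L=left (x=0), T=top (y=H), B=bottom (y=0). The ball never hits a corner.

Final position: (2/3,0)
Wall sequence: TBRTBTLB

1. t=2 → T at (3,7); v=(1,-3)
2. t=7/3 → B at (16/3,0); v=(1,3)
3. t=5/3 → R at (7,5); v=(-1,3)
4. t=2/3 → T at (19/3,7); v=(-1,-3)
5. t=7/3 → B at (4,0); v=(-1,3)
6. t=7/3 → T at (5/3,7); v=(-1,-3)
7. t=5/3 → L at (0,2); v=(1,-3)
8. t=2/3 → B at (2/3,0); v=(1,3)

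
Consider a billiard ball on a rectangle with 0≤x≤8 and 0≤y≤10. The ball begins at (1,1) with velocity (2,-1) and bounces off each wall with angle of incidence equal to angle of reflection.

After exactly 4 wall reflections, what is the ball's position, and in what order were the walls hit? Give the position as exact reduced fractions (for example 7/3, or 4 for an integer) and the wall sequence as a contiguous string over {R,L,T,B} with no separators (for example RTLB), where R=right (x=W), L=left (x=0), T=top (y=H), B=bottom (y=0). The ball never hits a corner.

Final position: (7,10)
Wall sequence: BRLT

1. t=1 → B at (3,0); v=(2,1)
2. t=5/2 → R at (8,5/2); v=(-2,1)
3. t=4 → L at (0,13/2); v=(2,1)
4. t=7/2 → T at (7,10); v=(2,-1)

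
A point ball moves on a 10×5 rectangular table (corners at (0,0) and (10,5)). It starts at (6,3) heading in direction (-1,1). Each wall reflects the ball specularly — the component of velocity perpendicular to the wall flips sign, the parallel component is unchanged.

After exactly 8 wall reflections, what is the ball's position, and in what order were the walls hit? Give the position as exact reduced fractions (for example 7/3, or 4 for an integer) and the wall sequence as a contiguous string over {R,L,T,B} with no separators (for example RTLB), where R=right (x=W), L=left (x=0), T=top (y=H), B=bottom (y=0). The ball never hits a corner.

1. t=2 → T at (4,5); v=(-1,-1)
2. t=4 → L at (0,1); v=(1,-1)
3. t=1 → B at (1,0); v=(1,1)
4. t=5 → T at (6,5); v=(1,-1)
5. t=4 → R at (10,1); v=(-1,-1)
6. t=1 → B at (9,0); v=(-1,1)
7. t=5 → T at (4,5); v=(-1,-1)
8. t=4 → L at (0,1); v=(1,-1)

Final position: (0,1)
Wall sequence: TLBTRBTL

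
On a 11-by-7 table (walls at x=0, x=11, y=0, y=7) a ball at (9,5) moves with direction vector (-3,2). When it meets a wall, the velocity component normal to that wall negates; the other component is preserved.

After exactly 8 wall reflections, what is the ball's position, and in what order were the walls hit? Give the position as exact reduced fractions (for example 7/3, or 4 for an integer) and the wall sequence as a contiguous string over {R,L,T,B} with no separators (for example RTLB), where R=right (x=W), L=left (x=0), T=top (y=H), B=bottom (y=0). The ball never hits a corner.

1. t=1 → T at (6,7); v=(-3,-2)
2. t=2 → L at (0,3); v=(3,-2)
3. t=3/2 → B at (9/2,0); v=(3,2)
4. t=13/6 → R at (11,13/3); v=(-3,2)
5. t=4/3 → T at (7,7); v=(-3,-2)
6. t=7/3 → L at (0,7/3); v=(3,-2)
7. t=7/6 → B at (7/2,0); v=(3,2)
8. t=5/2 → R at (11,5); v=(-3,2)

Final position: (11,5)
Wall sequence: TLBRTLBR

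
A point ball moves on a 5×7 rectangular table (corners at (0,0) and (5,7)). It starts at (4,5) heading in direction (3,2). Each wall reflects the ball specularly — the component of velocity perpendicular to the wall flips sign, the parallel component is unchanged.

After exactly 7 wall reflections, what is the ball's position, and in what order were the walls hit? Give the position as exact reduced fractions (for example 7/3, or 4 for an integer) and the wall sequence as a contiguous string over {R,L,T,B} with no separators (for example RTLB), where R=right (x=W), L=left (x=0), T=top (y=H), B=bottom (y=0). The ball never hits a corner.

Final position: (5,5)
Wall sequence: RTLRBLR

1. t=1/3 → R at (5,17/3); v=(-3,2)
2. t=2/3 → T at (3,7); v=(-3,-2)
3. t=1 → L at (0,5); v=(3,-2)
4. t=5/3 → R at (5,5/3); v=(-3,-2)
5. t=5/6 → B at (5/2,0); v=(-3,2)
6. t=5/6 → L at (0,5/3); v=(3,2)
7. t=5/3 → R at (5,5); v=(-3,2)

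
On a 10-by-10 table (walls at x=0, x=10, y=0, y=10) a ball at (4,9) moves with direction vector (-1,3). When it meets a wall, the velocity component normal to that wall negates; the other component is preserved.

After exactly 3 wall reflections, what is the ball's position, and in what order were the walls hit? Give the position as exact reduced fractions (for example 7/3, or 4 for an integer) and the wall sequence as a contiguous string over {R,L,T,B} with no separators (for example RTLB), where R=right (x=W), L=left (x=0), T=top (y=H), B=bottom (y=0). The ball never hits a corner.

1. t=1/3 → T at (11/3,10); v=(-1,-3)
2. t=10/3 → B at (1/3,0); v=(-1,3)
3. t=1/3 → L at (0,1); v=(1,3)

Final position: (0,1)
Wall sequence: TBL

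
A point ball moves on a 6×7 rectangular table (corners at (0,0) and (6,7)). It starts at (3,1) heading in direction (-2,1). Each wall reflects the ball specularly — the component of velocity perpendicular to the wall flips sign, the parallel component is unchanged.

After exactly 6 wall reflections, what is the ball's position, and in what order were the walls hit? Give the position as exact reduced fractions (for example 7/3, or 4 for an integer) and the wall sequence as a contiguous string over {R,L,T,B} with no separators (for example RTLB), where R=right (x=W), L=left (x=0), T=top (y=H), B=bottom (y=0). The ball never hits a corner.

1. t=3/2 → L at (0,5/2); v=(2,1)
2. t=3 → R at (6,11/2); v=(-2,1)
3. t=3/2 → T at (3,7); v=(-2,-1)
4. t=3/2 → L at (0,11/2); v=(2,-1)
5. t=3 → R at (6,5/2); v=(-2,-1)
6. t=5/2 → B at (1,0); v=(-2,1)

Final position: (1,0)
Wall sequence: LRTLRB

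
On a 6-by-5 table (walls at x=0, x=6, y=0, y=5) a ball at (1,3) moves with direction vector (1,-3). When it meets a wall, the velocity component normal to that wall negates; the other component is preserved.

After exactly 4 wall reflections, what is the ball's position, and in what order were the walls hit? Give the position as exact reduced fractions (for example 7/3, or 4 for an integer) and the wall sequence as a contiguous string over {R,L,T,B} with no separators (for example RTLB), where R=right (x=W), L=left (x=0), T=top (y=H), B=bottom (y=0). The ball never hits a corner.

Final position: (6,2)
Wall sequence: BTBR

1. t=1 → B at (2,0); v=(1,3)
2. t=5/3 → T at (11/3,5); v=(1,-3)
3. t=5/3 → B at (16/3,0); v=(1,3)
4. t=2/3 → R at (6,2); v=(-1,3)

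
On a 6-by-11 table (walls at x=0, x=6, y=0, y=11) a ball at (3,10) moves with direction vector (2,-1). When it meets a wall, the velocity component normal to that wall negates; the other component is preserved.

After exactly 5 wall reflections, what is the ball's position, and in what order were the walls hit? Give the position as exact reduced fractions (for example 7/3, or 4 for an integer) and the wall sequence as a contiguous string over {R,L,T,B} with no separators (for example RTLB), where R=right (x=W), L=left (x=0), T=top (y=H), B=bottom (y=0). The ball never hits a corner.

Final position: (0,1/2)
Wall sequence: RLRBL

1. t=3/2 → R at (6,17/2); v=(-2,-1)
2. t=3 → L at (0,11/2); v=(2,-1)
3. t=3 → R at (6,5/2); v=(-2,-1)
4. t=5/2 → B at (1,0); v=(-2,1)
5. t=1/2 → L at (0,1/2); v=(2,1)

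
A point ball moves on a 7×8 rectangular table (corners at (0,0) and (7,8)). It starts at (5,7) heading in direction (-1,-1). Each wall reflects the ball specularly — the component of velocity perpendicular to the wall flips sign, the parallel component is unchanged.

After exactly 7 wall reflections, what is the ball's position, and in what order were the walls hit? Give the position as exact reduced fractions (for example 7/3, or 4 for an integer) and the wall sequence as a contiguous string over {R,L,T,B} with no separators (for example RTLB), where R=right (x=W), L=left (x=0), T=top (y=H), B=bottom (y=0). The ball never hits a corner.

Final position: (7,3)
Wall sequence: LBRTLBR

1. t=5 → L at (0,2); v=(1,-1)
2. t=2 → B at (2,0); v=(1,1)
3. t=5 → R at (7,5); v=(-1,1)
4. t=3 → T at (4,8); v=(-1,-1)
5. t=4 → L at (0,4); v=(1,-1)
6. t=4 → B at (4,0); v=(1,1)
7. t=3 → R at (7,3); v=(-1,1)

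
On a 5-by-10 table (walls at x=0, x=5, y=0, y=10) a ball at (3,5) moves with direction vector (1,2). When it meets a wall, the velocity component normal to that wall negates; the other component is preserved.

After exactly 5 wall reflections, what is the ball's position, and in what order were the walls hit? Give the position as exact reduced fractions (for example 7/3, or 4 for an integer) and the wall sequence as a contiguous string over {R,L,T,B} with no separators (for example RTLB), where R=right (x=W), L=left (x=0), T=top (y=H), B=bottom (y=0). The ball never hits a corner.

Final position: (5,9)
Wall sequence: RTLBR

1. t=2 → R at (5,9); v=(-1,2)
2. t=1/2 → T at (9/2,10); v=(-1,-2)
3. t=9/2 → L at (0,1); v=(1,-2)
4. t=1/2 → B at (1/2,0); v=(1,2)
5. t=9/2 → R at (5,9); v=(-1,2)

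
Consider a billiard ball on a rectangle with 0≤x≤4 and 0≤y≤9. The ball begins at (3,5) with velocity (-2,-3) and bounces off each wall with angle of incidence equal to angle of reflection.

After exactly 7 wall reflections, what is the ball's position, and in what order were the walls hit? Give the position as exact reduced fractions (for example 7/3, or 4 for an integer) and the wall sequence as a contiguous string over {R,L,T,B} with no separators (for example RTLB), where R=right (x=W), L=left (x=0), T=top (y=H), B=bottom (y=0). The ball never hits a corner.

Final position: (11/3,0)
Wall sequence: LBRTLRB

1. t=3/2 → L at (0,1/2); v=(2,-3)
2. t=1/6 → B at (1/3,0); v=(2,3)
3. t=11/6 → R at (4,11/2); v=(-2,3)
4. t=7/6 → T at (5/3,9); v=(-2,-3)
5. t=5/6 → L at (0,13/2); v=(2,-3)
6. t=2 → R at (4,1/2); v=(-2,-3)
7. t=1/6 → B at (11/3,0); v=(-2,3)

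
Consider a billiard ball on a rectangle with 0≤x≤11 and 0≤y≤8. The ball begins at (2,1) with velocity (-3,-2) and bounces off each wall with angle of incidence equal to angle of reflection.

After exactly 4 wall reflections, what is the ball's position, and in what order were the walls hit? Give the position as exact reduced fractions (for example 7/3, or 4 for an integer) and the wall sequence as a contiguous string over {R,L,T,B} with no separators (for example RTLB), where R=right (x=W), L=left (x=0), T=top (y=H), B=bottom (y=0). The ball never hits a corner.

1. t=1/2 → B at (1/2,0); v=(-3,2)
2. t=1/6 → L at (0,1/3); v=(3,2)
3. t=11/3 → R at (11,23/3); v=(-3,2)
4. t=1/6 → T at (21/2,8); v=(-3,-2)

Final position: (21/2,8)
Wall sequence: BLRT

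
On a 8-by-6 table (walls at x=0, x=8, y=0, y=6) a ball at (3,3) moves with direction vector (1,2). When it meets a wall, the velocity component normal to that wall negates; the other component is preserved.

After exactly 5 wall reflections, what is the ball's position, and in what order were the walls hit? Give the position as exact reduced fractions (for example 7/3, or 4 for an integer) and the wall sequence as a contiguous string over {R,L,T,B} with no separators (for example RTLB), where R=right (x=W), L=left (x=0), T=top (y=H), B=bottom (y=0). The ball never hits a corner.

Final position: (5/2,0)
Wall sequence: TBRTB

1. t=3/2 → T at (9/2,6); v=(1,-2)
2. t=3 → B at (15/2,0); v=(1,2)
3. t=1/2 → R at (8,1); v=(-1,2)
4. t=5/2 → T at (11/2,6); v=(-1,-2)
5. t=3 → B at (5/2,0); v=(-1,2)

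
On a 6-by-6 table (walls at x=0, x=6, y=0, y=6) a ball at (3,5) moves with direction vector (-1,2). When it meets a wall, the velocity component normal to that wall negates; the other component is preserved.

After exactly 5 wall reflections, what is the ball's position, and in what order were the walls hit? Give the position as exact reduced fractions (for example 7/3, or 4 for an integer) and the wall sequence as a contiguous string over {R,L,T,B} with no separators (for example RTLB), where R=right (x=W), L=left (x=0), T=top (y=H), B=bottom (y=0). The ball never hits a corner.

Final position: (6,1)
Wall sequence: TLBTR

1. t=1/2 → T at (5/2,6); v=(-1,-2)
2. t=5/2 → L at (0,1); v=(1,-2)
3. t=1/2 → B at (1/2,0); v=(1,2)
4. t=3 → T at (7/2,6); v=(1,-2)
5. t=5/2 → R at (6,1); v=(-1,-2)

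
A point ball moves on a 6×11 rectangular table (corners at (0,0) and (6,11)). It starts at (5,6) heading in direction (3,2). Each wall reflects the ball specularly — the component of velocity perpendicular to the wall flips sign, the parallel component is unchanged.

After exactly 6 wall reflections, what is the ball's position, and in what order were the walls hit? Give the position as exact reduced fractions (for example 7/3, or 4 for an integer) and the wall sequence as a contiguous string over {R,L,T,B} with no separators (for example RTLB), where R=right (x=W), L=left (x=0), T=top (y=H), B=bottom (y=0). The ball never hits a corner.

Final position: (5,0)
Wall sequence: RLTRLB

1. t=1/3 → R at (6,20/3); v=(-3,2)
2. t=2 → L at (0,32/3); v=(3,2)
3. t=1/6 → T at (1/2,11); v=(3,-2)
4. t=11/6 → R at (6,22/3); v=(-3,-2)
5. t=2 → L at (0,10/3); v=(3,-2)
6. t=5/3 → B at (5,0); v=(3,2)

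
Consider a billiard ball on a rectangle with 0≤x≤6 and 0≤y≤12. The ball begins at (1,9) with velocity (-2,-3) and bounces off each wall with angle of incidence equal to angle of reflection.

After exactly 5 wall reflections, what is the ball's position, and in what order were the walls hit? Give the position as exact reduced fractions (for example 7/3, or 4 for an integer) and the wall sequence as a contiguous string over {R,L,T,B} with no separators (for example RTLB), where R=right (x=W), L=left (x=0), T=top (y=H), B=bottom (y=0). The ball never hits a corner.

1. t=1/2 → L at (0,15/2); v=(2,-3)
2. t=5/2 → B at (5,0); v=(2,3)
3. t=1/2 → R at (6,3/2); v=(-2,3)
4. t=3 → L at (0,21/2); v=(2,3)
5. t=1/2 → T at (1,12); v=(2,-3)

Final position: (1,12)
Wall sequence: LBRLT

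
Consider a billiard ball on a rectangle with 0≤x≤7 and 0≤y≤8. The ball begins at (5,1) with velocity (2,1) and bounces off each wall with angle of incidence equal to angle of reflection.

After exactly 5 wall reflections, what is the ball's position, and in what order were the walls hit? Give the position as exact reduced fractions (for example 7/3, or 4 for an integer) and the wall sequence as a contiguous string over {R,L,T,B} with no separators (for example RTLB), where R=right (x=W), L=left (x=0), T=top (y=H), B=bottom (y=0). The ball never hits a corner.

Final position: (0,7/2)
Wall sequence: RLTRL

1. t=1 → R at (7,2); v=(-2,1)
2. t=7/2 → L at (0,11/2); v=(2,1)
3. t=5/2 → T at (5,8); v=(2,-1)
4. t=1 → R at (7,7); v=(-2,-1)
5. t=7/2 → L at (0,7/2); v=(2,-1)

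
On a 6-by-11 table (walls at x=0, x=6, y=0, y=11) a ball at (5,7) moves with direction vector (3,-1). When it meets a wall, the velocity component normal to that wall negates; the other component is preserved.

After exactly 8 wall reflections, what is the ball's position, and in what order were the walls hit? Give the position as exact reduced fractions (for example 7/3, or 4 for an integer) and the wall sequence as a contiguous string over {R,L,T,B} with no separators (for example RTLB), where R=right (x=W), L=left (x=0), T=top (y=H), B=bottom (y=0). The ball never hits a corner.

1. t=1/3 → R at (6,20/3); v=(-3,-1)
2. t=2 → L at (0,14/3); v=(3,-1)
3. t=2 → R at (6,8/3); v=(-3,-1)
4. t=2 → L at (0,2/3); v=(3,-1)
5. t=2/3 → B at (2,0); v=(3,1)
6. t=4/3 → R at (6,4/3); v=(-3,1)
7. t=2 → L at (0,10/3); v=(3,1)
8. t=2 → R at (6,16/3); v=(-3,1)

Final position: (6,16/3)
Wall sequence: RLRLBRLR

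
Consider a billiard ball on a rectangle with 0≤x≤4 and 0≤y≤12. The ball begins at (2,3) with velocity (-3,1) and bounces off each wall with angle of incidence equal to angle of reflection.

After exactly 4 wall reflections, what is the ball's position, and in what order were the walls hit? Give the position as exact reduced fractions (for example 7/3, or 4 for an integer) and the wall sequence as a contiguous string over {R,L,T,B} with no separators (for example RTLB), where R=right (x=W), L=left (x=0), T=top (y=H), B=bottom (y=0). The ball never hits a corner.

1. t=2/3 → L at (0,11/3); v=(3,1)
2. t=4/3 → R at (4,5); v=(-3,1)
3. t=4/3 → L at (0,19/3); v=(3,1)
4. t=4/3 → R at (4,23/3); v=(-3,1)

Final position: (4,23/3)
Wall sequence: LRLR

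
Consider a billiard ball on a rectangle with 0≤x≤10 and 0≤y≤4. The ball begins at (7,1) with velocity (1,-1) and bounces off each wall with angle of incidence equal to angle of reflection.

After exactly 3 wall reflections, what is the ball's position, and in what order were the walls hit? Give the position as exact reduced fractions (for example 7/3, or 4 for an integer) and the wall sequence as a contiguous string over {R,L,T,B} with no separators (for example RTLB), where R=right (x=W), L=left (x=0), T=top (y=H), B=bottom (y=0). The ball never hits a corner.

1. t=1 → B at (8,0); v=(1,1)
2. t=2 → R at (10,2); v=(-1,1)
3. t=2 → T at (8,4); v=(-1,-1)

Final position: (8,4)
Wall sequence: BRT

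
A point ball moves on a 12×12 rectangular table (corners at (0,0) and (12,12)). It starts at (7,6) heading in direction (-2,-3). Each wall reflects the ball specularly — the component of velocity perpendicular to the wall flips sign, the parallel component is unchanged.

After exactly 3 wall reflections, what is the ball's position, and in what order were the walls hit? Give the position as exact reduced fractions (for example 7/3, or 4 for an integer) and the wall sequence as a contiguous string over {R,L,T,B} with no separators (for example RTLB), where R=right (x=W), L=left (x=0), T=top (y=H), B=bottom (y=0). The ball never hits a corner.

Final position: (5,12)
Wall sequence: BLT

1. t=2 → B at (3,0); v=(-2,3)
2. t=3/2 → L at (0,9/2); v=(2,3)
3. t=5/2 → T at (5,12); v=(2,-3)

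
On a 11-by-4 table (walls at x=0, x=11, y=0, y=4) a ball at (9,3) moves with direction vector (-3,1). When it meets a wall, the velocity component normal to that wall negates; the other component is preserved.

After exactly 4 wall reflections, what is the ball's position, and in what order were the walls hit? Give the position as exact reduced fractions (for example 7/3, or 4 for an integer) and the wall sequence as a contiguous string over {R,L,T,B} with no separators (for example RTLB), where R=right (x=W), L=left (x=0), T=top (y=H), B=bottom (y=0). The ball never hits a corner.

Final position: (11,5/3)
Wall sequence: TLBR

1. t=1 → T at (6,4); v=(-3,-1)
2. t=2 → L at (0,2); v=(3,-1)
3. t=2 → B at (6,0); v=(3,1)
4. t=5/3 → R at (11,5/3); v=(-3,1)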